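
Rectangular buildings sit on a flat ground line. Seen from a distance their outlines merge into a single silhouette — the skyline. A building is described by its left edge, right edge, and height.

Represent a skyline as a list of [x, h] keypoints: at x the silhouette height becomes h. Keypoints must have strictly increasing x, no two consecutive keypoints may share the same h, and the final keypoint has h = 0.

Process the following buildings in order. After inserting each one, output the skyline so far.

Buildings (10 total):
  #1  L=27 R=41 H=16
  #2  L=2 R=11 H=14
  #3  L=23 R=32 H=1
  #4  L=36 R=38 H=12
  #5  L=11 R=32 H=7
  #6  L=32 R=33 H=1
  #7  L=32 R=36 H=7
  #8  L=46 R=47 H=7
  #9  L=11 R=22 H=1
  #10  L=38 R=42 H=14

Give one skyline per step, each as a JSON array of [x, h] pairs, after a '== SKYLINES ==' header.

== SKYLINES ==
[[27,16],[41,0]]
[[2,14],[11,0],[27,16],[41,0]]
[[2,14],[11,0],[23,1],[27,16],[41,0]]
[[2,14],[11,0],[23,1],[27,16],[41,0]]
[[2,14],[11,7],[27,16],[41,0]]
[[2,14],[11,7],[27,16],[41,0]]
[[2,14],[11,7],[27,16],[41,0]]
[[2,14],[11,7],[27,16],[41,0],[46,7],[47,0]]
[[2,14],[11,7],[27,16],[41,0],[46,7],[47,0]]
[[2,14],[11,7],[27,16],[41,14],[42,0],[46,7],[47,0]]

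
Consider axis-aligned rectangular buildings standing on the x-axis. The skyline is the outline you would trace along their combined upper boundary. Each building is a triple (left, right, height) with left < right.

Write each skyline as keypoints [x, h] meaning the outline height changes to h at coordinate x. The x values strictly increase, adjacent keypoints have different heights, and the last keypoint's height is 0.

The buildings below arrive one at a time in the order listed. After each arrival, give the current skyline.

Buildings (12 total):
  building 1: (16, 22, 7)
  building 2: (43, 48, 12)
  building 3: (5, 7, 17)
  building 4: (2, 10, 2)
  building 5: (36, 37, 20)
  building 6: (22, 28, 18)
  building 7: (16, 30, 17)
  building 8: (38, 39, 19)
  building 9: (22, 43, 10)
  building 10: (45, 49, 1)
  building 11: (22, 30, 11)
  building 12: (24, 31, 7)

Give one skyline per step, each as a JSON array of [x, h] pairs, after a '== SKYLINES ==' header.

== SKYLINES ==
[[16,7],[22,0]]
[[16,7],[22,0],[43,12],[48,0]]
[[5,17],[7,0],[16,7],[22,0],[43,12],[48,0]]
[[2,2],[5,17],[7,2],[10,0],[16,7],[22,0],[43,12],[48,0]]
[[2,2],[5,17],[7,2],[10,0],[16,7],[22,0],[36,20],[37,0],[43,12],[48,0]]
[[2,2],[5,17],[7,2],[10,0],[16,7],[22,18],[28,0],[36,20],[37,0],[43,12],[48,0]]
[[2,2],[5,17],[7,2],[10,0],[16,17],[22,18],[28,17],[30,0],[36,20],[37,0],[43,12],[48,0]]
[[2,2],[5,17],[7,2],[10,0],[16,17],[22,18],[28,17],[30,0],[36,20],[37,0],[38,19],[39,0],[43,12],[48,0]]
[[2,2],[5,17],[7,2],[10,0],[16,17],[22,18],[28,17],[30,10],[36,20],[37,10],[38,19],[39,10],[43,12],[48,0]]
[[2,2],[5,17],[7,2],[10,0],[16,17],[22,18],[28,17],[30,10],[36,20],[37,10],[38,19],[39,10],[43,12],[48,1],[49,0]]
[[2,2],[5,17],[7,2],[10,0],[16,17],[22,18],[28,17],[30,10],[36,20],[37,10],[38,19],[39,10],[43,12],[48,1],[49,0]]
[[2,2],[5,17],[7,2],[10,0],[16,17],[22,18],[28,17],[30,10],[36,20],[37,10],[38,19],[39,10],[43,12],[48,1],[49,0]]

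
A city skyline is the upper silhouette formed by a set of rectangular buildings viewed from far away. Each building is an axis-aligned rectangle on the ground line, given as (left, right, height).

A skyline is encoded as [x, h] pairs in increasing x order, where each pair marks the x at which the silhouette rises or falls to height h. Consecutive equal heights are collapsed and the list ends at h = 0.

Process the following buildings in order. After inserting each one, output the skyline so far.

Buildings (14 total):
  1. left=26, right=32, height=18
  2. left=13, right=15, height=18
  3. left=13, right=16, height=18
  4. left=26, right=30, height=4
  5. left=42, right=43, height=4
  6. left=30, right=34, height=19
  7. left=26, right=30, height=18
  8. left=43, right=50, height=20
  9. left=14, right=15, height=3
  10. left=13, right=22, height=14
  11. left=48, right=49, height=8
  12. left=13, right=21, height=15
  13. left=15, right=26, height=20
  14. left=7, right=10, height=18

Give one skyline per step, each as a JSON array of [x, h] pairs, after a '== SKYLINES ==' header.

== SKYLINES ==
[[26,18],[32,0]]
[[13,18],[15,0],[26,18],[32,0]]
[[13,18],[16,0],[26,18],[32,0]]
[[13,18],[16,0],[26,18],[32,0]]
[[13,18],[16,0],[26,18],[32,0],[42,4],[43,0]]
[[13,18],[16,0],[26,18],[30,19],[34,0],[42,4],[43,0]]
[[13,18],[16,0],[26,18],[30,19],[34,0],[42,4],[43,0]]
[[13,18],[16,0],[26,18],[30,19],[34,0],[42,4],[43,20],[50,0]]
[[13,18],[16,0],[26,18],[30,19],[34,0],[42,4],[43,20],[50,0]]
[[13,18],[16,14],[22,0],[26,18],[30,19],[34,0],[42,4],[43,20],[50,0]]
[[13,18],[16,14],[22,0],[26,18],[30,19],[34,0],[42,4],[43,20],[50,0]]
[[13,18],[16,15],[21,14],[22,0],[26,18],[30,19],[34,0],[42,4],[43,20],[50,0]]
[[13,18],[15,20],[26,18],[30,19],[34,0],[42,4],[43,20],[50,0]]
[[7,18],[10,0],[13,18],[15,20],[26,18],[30,19],[34,0],[42,4],[43,20],[50,0]]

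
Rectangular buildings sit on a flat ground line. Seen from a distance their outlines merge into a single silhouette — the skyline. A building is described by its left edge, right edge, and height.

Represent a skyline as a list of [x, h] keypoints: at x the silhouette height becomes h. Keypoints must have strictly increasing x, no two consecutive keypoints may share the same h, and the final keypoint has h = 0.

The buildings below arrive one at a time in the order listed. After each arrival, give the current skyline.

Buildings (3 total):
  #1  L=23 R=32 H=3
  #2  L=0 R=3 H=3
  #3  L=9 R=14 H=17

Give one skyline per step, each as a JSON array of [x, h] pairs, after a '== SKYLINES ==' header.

== SKYLINES ==
[[23,3],[32,0]]
[[0,3],[3,0],[23,3],[32,0]]
[[0,3],[3,0],[9,17],[14,0],[23,3],[32,0]]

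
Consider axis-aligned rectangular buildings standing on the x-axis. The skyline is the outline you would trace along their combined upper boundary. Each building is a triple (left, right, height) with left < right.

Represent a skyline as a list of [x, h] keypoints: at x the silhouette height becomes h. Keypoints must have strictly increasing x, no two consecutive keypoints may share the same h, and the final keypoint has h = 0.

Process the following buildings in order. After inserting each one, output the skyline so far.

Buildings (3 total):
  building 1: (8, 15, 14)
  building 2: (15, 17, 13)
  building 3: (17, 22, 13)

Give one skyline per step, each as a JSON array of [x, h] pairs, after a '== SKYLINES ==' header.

== SKYLINES ==
[[8,14],[15,0]]
[[8,14],[15,13],[17,0]]
[[8,14],[15,13],[22,0]]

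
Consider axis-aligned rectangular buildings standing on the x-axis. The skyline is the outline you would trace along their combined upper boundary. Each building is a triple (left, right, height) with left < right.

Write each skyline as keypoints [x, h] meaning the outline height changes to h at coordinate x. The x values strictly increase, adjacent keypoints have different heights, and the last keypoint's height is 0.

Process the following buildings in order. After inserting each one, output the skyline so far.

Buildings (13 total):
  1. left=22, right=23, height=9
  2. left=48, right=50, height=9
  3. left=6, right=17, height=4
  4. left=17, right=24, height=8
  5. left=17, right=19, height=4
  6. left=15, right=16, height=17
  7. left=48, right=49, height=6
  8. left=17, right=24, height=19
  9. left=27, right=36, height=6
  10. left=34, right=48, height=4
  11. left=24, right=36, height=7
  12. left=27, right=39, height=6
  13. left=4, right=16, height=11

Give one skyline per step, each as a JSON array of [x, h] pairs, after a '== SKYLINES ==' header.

== SKYLINES ==
[[22,9],[23,0]]
[[22,9],[23,0],[48,9],[50,0]]
[[6,4],[17,0],[22,9],[23,0],[48,9],[50,0]]
[[6,4],[17,8],[22,9],[23,8],[24,0],[48,9],[50,0]]
[[6,4],[17,8],[22,9],[23,8],[24,0],[48,9],[50,0]]
[[6,4],[15,17],[16,4],[17,8],[22,9],[23,8],[24,0],[48,9],[50,0]]
[[6,4],[15,17],[16,4],[17,8],[22,9],[23,8],[24,0],[48,9],[50,0]]
[[6,4],[15,17],[16,4],[17,19],[24,0],[48,9],[50,0]]
[[6,4],[15,17],[16,4],[17,19],[24,0],[27,6],[36,0],[48,9],[50,0]]
[[6,4],[15,17],[16,4],[17,19],[24,0],[27,6],[36,4],[48,9],[50,0]]
[[6,4],[15,17],[16,4],[17,19],[24,7],[36,4],[48,9],[50,0]]
[[6,4],[15,17],[16,4],[17,19],[24,7],[36,6],[39,4],[48,9],[50,0]]
[[4,11],[15,17],[16,4],[17,19],[24,7],[36,6],[39,4],[48,9],[50,0]]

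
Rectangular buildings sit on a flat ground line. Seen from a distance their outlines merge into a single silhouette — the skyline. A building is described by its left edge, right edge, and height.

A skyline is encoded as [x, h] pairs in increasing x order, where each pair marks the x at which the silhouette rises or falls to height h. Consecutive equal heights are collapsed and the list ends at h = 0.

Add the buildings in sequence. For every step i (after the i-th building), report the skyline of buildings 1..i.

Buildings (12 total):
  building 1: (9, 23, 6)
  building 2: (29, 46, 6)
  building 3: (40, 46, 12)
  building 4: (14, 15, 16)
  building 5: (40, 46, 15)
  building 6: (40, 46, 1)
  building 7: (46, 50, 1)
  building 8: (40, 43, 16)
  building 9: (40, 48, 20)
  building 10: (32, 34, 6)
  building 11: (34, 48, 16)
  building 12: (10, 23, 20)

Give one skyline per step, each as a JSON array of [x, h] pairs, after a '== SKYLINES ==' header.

== SKYLINES ==
[[9,6],[23,0]]
[[9,6],[23,0],[29,6],[46,0]]
[[9,6],[23,0],[29,6],[40,12],[46,0]]
[[9,6],[14,16],[15,6],[23,0],[29,6],[40,12],[46,0]]
[[9,6],[14,16],[15,6],[23,0],[29,6],[40,15],[46,0]]
[[9,6],[14,16],[15,6],[23,0],[29,6],[40,15],[46,0]]
[[9,6],[14,16],[15,6],[23,0],[29,6],[40,15],[46,1],[50,0]]
[[9,6],[14,16],[15,6],[23,0],[29,6],[40,16],[43,15],[46,1],[50,0]]
[[9,6],[14,16],[15,6],[23,0],[29,6],[40,20],[48,1],[50,0]]
[[9,6],[14,16],[15,6],[23,0],[29,6],[40,20],[48,1],[50,0]]
[[9,6],[14,16],[15,6],[23,0],[29,6],[34,16],[40,20],[48,1],[50,0]]
[[9,6],[10,20],[23,0],[29,6],[34,16],[40,20],[48,1],[50,0]]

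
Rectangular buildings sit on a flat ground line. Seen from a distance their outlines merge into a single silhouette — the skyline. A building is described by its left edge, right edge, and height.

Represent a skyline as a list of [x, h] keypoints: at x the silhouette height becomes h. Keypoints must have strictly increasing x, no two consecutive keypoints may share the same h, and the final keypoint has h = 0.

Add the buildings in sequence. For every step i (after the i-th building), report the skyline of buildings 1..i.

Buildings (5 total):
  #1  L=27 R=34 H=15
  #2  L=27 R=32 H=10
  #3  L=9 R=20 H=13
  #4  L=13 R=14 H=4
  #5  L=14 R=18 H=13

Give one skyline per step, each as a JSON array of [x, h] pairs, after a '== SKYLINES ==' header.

== SKYLINES ==
[[27,15],[34,0]]
[[27,15],[34,0]]
[[9,13],[20,0],[27,15],[34,0]]
[[9,13],[20,0],[27,15],[34,0]]
[[9,13],[20,0],[27,15],[34,0]]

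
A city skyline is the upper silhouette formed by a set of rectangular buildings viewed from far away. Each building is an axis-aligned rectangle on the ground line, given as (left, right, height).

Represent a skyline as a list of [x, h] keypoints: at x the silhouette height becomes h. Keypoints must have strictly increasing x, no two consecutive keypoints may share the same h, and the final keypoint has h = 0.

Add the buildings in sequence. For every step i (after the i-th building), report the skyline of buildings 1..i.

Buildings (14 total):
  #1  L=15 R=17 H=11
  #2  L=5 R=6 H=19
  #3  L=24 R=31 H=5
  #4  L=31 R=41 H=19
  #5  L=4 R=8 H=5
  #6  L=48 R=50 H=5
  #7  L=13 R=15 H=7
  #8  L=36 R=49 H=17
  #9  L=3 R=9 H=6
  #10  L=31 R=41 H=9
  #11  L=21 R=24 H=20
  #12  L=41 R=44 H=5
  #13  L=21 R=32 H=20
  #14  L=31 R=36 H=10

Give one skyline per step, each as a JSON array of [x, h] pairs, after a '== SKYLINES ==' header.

== SKYLINES ==
[[15,11],[17,0]]
[[5,19],[6,0],[15,11],[17,0]]
[[5,19],[6,0],[15,11],[17,0],[24,5],[31,0]]
[[5,19],[6,0],[15,11],[17,0],[24,5],[31,19],[41,0]]
[[4,5],[5,19],[6,5],[8,0],[15,11],[17,0],[24,5],[31,19],[41,0]]
[[4,5],[5,19],[6,5],[8,0],[15,11],[17,0],[24,5],[31,19],[41,0],[48,5],[50,0]]
[[4,5],[5,19],[6,5],[8,0],[13,7],[15,11],[17,0],[24,5],[31,19],[41,0],[48,5],[50,0]]
[[4,5],[5,19],[6,5],[8,0],[13,7],[15,11],[17,0],[24,5],[31,19],[41,17],[49,5],[50,0]]
[[3,6],[5,19],[6,6],[9,0],[13,7],[15,11],[17,0],[24,5],[31,19],[41,17],[49,5],[50,0]]
[[3,6],[5,19],[6,6],[9,0],[13,7],[15,11],[17,0],[24,5],[31,19],[41,17],[49,5],[50,0]]
[[3,6],[5,19],[6,6],[9,0],[13,7],[15,11],[17,0],[21,20],[24,5],[31,19],[41,17],[49,5],[50,0]]
[[3,6],[5,19],[6,6],[9,0],[13,7],[15,11],[17,0],[21,20],[24,5],[31,19],[41,17],[49,5],[50,0]]
[[3,6],[5,19],[6,6],[9,0],[13,7],[15,11],[17,0],[21,20],[32,19],[41,17],[49,5],[50,0]]
[[3,6],[5,19],[6,6],[9,0],[13,7],[15,11],[17,0],[21,20],[32,19],[41,17],[49,5],[50,0]]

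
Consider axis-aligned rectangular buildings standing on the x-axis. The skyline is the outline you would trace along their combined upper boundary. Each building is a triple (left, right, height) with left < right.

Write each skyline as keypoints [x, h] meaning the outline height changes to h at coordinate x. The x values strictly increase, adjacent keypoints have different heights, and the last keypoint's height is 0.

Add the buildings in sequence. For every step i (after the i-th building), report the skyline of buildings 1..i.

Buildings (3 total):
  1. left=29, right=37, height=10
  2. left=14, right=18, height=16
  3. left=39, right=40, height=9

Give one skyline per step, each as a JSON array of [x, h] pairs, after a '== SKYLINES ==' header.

== SKYLINES ==
[[29,10],[37,0]]
[[14,16],[18,0],[29,10],[37,0]]
[[14,16],[18,0],[29,10],[37,0],[39,9],[40,0]]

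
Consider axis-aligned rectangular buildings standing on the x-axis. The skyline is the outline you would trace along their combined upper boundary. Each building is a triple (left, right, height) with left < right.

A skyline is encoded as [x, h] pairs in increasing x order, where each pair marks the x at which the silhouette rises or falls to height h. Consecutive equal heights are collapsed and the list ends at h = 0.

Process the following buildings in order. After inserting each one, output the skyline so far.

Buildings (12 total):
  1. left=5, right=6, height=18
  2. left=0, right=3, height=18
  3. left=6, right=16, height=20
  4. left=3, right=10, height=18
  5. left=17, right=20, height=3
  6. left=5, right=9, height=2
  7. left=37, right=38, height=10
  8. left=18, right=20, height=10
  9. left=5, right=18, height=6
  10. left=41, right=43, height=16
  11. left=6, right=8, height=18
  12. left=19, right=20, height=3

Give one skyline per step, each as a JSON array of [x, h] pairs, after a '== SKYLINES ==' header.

== SKYLINES ==
[[5,18],[6,0]]
[[0,18],[3,0],[5,18],[6,0]]
[[0,18],[3,0],[5,18],[6,20],[16,0]]
[[0,18],[6,20],[16,0]]
[[0,18],[6,20],[16,0],[17,3],[20,0]]
[[0,18],[6,20],[16,0],[17,3],[20,0]]
[[0,18],[6,20],[16,0],[17,3],[20,0],[37,10],[38,0]]
[[0,18],[6,20],[16,0],[17,3],[18,10],[20,0],[37,10],[38,0]]
[[0,18],[6,20],[16,6],[18,10],[20,0],[37,10],[38,0]]
[[0,18],[6,20],[16,6],[18,10],[20,0],[37,10],[38,0],[41,16],[43,0]]
[[0,18],[6,20],[16,6],[18,10],[20,0],[37,10],[38,0],[41,16],[43,0]]
[[0,18],[6,20],[16,6],[18,10],[20,0],[37,10],[38,0],[41,16],[43,0]]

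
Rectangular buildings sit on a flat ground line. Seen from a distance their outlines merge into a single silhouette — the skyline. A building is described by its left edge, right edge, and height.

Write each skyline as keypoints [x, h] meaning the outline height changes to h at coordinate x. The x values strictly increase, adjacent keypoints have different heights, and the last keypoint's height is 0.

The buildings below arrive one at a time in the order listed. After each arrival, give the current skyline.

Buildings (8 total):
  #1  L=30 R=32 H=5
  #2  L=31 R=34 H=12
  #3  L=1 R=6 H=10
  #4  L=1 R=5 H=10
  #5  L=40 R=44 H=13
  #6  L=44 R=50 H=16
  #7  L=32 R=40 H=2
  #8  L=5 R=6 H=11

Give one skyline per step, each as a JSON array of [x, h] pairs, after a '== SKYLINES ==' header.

== SKYLINES ==
[[30,5],[32,0]]
[[30,5],[31,12],[34,0]]
[[1,10],[6,0],[30,5],[31,12],[34,0]]
[[1,10],[6,0],[30,5],[31,12],[34,0]]
[[1,10],[6,0],[30,5],[31,12],[34,0],[40,13],[44,0]]
[[1,10],[6,0],[30,5],[31,12],[34,0],[40,13],[44,16],[50,0]]
[[1,10],[6,0],[30,5],[31,12],[34,2],[40,13],[44,16],[50,0]]
[[1,10],[5,11],[6,0],[30,5],[31,12],[34,2],[40,13],[44,16],[50,0]]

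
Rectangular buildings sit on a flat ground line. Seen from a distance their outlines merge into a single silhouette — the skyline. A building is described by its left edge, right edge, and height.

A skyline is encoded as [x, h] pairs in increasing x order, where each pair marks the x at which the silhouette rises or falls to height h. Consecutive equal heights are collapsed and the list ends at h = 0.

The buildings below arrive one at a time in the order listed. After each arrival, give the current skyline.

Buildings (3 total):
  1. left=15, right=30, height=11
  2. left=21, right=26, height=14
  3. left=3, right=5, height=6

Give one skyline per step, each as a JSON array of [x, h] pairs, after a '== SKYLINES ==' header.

== SKYLINES ==
[[15,11],[30,0]]
[[15,11],[21,14],[26,11],[30,0]]
[[3,6],[5,0],[15,11],[21,14],[26,11],[30,0]]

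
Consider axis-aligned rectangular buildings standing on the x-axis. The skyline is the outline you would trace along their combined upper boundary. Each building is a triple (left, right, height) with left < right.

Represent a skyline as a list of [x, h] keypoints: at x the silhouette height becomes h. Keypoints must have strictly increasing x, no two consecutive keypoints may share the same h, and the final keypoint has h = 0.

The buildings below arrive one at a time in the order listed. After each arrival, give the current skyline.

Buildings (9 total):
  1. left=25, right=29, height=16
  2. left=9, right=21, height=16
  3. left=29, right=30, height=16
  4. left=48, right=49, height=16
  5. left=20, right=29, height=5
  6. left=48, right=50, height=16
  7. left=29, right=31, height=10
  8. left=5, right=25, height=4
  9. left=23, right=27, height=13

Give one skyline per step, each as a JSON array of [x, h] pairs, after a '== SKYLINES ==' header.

== SKYLINES ==
[[25,16],[29,0]]
[[9,16],[21,0],[25,16],[29,0]]
[[9,16],[21,0],[25,16],[30,0]]
[[9,16],[21,0],[25,16],[30,0],[48,16],[49,0]]
[[9,16],[21,5],[25,16],[30,0],[48,16],[49,0]]
[[9,16],[21,5],[25,16],[30,0],[48,16],[50,0]]
[[9,16],[21,5],[25,16],[30,10],[31,0],[48,16],[50,0]]
[[5,4],[9,16],[21,5],[25,16],[30,10],[31,0],[48,16],[50,0]]
[[5,4],[9,16],[21,5],[23,13],[25,16],[30,10],[31,0],[48,16],[50,0]]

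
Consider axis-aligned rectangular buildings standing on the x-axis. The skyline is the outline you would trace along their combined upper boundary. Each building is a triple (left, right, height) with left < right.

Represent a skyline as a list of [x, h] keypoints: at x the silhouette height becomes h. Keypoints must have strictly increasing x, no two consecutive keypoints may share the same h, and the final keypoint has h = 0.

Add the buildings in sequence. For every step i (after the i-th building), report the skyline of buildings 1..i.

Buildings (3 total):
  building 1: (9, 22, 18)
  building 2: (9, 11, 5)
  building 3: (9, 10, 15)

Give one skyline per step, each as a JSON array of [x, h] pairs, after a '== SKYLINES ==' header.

== SKYLINES ==
[[9,18],[22,0]]
[[9,18],[22,0]]
[[9,18],[22,0]]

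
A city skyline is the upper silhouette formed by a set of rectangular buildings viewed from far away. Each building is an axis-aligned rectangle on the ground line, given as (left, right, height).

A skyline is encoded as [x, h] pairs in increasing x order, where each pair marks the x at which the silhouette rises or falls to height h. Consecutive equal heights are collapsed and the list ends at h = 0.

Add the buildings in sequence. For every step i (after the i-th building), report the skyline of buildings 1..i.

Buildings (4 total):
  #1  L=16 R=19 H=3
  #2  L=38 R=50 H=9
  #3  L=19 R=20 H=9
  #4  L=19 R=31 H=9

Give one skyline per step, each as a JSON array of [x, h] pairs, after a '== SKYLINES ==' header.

== SKYLINES ==
[[16,3],[19,0]]
[[16,3],[19,0],[38,9],[50,0]]
[[16,3],[19,9],[20,0],[38,9],[50,0]]
[[16,3],[19,9],[31,0],[38,9],[50,0]]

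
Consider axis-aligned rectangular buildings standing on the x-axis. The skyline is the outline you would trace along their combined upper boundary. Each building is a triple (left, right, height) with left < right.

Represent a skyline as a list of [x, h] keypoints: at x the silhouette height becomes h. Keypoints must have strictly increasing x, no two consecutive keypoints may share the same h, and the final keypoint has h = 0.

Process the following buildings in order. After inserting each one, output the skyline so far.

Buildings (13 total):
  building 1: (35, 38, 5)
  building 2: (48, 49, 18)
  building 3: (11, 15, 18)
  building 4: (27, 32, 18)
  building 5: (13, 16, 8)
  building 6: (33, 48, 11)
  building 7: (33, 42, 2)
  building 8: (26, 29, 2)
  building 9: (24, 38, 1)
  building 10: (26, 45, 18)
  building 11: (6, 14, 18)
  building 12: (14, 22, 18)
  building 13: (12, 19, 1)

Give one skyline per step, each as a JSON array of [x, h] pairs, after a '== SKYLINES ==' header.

== SKYLINES ==
[[35,5],[38,0]]
[[35,5],[38,0],[48,18],[49,0]]
[[11,18],[15,0],[35,5],[38,0],[48,18],[49,0]]
[[11,18],[15,0],[27,18],[32,0],[35,5],[38,0],[48,18],[49,0]]
[[11,18],[15,8],[16,0],[27,18],[32,0],[35,5],[38,0],[48,18],[49,0]]
[[11,18],[15,8],[16,0],[27,18],[32,0],[33,11],[48,18],[49,0]]
[[11,18],[15,8],[16,0],[27,18],[32,0],[33,11],[48,18],[49,0]]
[[11,18],[15,8],[16,0],[26,2],[27,18],[32,0],[33,11],[48,18],[49,0]]
[[11,18],[15,8],[16,0],[24,1],[26,2],[27,18],[32,1],[33,11],[48,18],[49,0]]
[[11,18],[15,8],[16,0],[24,1],[26,18],[45,11],[48,18],[49,0]]
[[6,18],[15,8],[16,0],[24,1],[26,18],[45,11],[48,18],[49,0]]
[[6,18],[22,0],[24,1],[26,18],[45,11],[48,18],[49,0]]
[[6,18],[22,0],[24,1],[26,18],[45,11],[48,18],[49,0]]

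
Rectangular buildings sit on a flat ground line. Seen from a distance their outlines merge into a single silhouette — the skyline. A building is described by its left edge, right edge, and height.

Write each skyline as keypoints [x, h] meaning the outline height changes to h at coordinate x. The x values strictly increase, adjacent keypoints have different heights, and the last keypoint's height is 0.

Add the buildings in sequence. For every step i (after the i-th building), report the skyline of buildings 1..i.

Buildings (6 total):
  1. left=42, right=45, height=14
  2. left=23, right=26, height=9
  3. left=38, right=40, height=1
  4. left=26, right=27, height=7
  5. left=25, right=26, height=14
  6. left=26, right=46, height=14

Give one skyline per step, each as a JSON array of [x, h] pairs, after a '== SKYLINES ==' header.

== SKYLINES ==
[[42,14],[45,0]]
[[23,9],[26,0],[42,14],[45,0]]
[[23,9],[26,0],[38,1],[40,0],[42,14],[45,0]]
[[23,9],[26,7],[27,0],[38,1],[40,0],[42,14],[45,0]]
[[23,9],[25,14],[26,7],[27,0],[38,1],[40,0],[42,14],[45,0]]
[[23,9],[25,14],[46,0]]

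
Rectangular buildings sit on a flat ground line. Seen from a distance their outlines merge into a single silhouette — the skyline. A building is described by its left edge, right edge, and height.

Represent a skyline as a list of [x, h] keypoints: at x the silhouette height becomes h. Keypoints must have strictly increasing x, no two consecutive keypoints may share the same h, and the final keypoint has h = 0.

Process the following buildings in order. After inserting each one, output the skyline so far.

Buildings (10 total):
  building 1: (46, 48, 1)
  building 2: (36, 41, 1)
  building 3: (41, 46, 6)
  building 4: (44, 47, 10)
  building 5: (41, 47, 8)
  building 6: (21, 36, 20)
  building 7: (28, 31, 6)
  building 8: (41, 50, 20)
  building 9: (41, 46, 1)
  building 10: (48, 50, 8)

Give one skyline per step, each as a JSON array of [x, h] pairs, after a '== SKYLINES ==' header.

== SKYLINES ==
[[46,1],[48,0]]
[[36,1],[41,0],[46,1],[48,0]]
[[36,1],[41,6],[46,1],[48,0]]
[[36,1],[41,6],[44,10],[47,1],[48,0]]
[[36,1],[41,8],[44,10],[47,1],[48,0]]
[[21,20],[36,1],[41,8],[44,10],[47,1],[48,0]]
[[21,20],[36,1],[41,8],[44,10],[47,1],[48,0]]
[[21,20],[36,1],[41,20],[50,0]]
[[21,20],[36,1],[41,20],[50,0]]
[[21,20],[36,1],[41,20],[50,0]]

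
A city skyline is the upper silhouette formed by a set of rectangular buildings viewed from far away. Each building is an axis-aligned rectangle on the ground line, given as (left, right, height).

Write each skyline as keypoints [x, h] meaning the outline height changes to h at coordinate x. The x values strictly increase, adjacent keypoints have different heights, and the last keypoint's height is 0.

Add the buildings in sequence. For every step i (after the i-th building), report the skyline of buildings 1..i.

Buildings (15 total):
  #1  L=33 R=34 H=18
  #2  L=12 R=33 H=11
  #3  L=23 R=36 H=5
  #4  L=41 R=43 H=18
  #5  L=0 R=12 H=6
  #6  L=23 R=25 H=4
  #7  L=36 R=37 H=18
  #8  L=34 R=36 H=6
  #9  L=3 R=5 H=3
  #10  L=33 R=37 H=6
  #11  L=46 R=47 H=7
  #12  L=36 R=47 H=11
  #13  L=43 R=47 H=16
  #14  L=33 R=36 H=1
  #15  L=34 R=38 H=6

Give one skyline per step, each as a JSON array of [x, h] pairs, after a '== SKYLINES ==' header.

== SKYLINES ==
[[33,18],[34,0]]
[[12,11],[33,18],[34,0]]
[[12,11],[33,18],[34,5],[36,0]]
[[12,11],[33,18],[34,5],[36,0],[41,18],[43,0]]
[[0,6],[12,11],[33,18],[34,5],[36,0],[41,18],[43,0]]
[[0,6],[12,11],[33,18],[34,5],[36,0],[41,18],[43,0]]
[[0,6],[12,11],[33,18],[34,5],[36,18],[37,0],[41,18],[43,0]]
[[0,6],[12,11],[33,18],[34,6],[36,18],[37,0],[41,18],[43,0]]
[[0,6],[12,11],[33,18],[34,6],[36,18],[37,0],[41,18],[43,0]]
[[0,6],[12,11],[33,18],[34,6],[36,18],[37,0],[41,18],[43,0]]
[[0,6],[12,11],[33,18],[34,6],[36,18],[37,0],[41,18],[43,0],[46,7],[47,0]]
[[0,6],[12,11],[33,18],[34,6],[36,18],[37,11],[41,18],[43,11],[47,0]]
[[0,6],[12,11],[33,18],[34,6],[36,18],[37,11],[41,18],[43,16],[47,0]]
[[0,6],[12,11],[33,18],[34,6],[36,18],[37,11],[41,18],[43,16],[47,0]]
[[0,6],[12,11],[33,18],[34,6],[36,18],[37,11],[41,18],[43,16],[47,0]]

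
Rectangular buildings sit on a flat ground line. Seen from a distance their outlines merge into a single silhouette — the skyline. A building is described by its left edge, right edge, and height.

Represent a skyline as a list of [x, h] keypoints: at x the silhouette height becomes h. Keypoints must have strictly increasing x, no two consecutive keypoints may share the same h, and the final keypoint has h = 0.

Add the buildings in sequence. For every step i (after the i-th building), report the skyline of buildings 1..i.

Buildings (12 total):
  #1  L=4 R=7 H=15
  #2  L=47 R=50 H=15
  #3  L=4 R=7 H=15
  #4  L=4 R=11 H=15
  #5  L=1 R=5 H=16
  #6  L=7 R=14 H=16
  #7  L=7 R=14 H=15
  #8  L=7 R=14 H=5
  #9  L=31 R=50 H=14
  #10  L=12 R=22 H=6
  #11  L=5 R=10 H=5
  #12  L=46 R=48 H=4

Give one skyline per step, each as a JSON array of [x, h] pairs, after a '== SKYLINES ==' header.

== SKYLINES ==
[[4,15],[7,0]]
[[4,15],[7,0],[47,15],[50,0]]
[[4,15],[7,0],[47,15],[50,0]]
[[4,15],[11,0],[47,15],[50,0]]
[[1,16],[5,15],[11,0],[47,15],[50,0]]
[[1,16],[5,15],[7,16],[14,0],[47,15],[50,0]]
[[1,16],[5,15],[7,16],[14,0],[47,15],[50,0]]
[[1,16],[5,15],[7,16],[14,0],[47,15],[50,0]]
[[1,16],[5,15],[7,16],[14,0],[31,14],[47,15],[50,0]]
[[1,16],[5,15],[7,16],[14,6],[22,0],[31,14],[47,15],[50,0]]
[[1,16],[5,15],[7,16],[14,6],[22,0],[31,14],[47,15],[50,0]]
[[1,16],[5,15],[7,16],[14,6],[22,0],[31,14],[47,15],[50,0]]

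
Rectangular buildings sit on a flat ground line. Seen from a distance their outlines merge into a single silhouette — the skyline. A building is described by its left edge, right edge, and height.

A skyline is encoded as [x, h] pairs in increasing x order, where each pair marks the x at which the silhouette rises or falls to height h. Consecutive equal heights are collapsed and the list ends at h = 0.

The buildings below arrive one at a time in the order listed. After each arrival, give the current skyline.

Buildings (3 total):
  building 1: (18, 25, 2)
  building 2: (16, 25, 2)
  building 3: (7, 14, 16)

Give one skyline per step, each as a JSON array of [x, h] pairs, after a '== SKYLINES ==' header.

== SKYLINES ==
[[18,2],[25,0]]
[[16,2],[25,0]]
[[7,16],[14,0],[16,2],[25,0]]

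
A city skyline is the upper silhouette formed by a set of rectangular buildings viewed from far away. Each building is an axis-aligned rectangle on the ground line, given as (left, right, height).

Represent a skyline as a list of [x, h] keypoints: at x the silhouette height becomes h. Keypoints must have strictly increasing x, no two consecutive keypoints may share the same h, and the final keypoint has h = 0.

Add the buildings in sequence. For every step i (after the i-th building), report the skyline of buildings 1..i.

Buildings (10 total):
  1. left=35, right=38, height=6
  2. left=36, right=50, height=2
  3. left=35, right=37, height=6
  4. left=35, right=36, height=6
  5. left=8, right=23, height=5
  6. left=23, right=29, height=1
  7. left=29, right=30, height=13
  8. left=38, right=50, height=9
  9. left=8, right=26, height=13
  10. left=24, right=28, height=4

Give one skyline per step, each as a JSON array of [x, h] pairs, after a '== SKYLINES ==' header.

== SKYLINES ==
[[35,6],[38,0]]
[[35,6],[38,2],[50,0]]
[[35,6],[38,2],[50,0]]
[[35,6],[38,2],[50,0]]
[[8,5],[23,0],[35,6],[38,2],[50,0]]
[[8,5],[23,1],[29,0],[35,6],[38,2],[50,0]]
[[8,5],[23,1],[29,13],[30,0],[35,6],[38,2],[50,0]]
[[8,5],[23,1],[29,13],[30,0],[35,6],[38,9],[50,0]]
[[8,13],[26,1],[29,13],[30,0],[35,6],[38,9],[50,0]]
[[8,13],[26,4],[28,1],[29,13],[30,0],[35,6],[38,9],[50,0]]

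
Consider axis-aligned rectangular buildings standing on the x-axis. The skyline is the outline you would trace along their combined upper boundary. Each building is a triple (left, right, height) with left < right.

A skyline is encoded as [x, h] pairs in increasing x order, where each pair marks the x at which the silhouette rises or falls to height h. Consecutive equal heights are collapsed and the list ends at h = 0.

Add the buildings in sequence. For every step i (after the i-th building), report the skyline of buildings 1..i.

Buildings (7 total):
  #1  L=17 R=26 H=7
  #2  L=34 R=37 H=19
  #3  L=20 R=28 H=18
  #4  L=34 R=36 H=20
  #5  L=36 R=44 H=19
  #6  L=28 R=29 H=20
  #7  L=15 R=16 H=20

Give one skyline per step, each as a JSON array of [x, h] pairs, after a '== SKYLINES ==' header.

== SKYLINES ==
[[17,7],[26,0]]
[[17,7],[26,0],[34,19],[37,0]]
[[17,7],[20,18],[28,0],[34,19],[37,0]]
[[17,7],[20,18],[28,0],[34,20],[36,19],[37,0]]
[[17,7],[20,18],[28,0],[34,20],[36,19],[44,0]]
[[17,7],[20,18],[28,20],[29,0],[34,20],[36,19],[44,0]]
[[15,20],[16,0],[17,7],[20,18],[28,20],[29,0],[34,20],[36,19],[44,0]]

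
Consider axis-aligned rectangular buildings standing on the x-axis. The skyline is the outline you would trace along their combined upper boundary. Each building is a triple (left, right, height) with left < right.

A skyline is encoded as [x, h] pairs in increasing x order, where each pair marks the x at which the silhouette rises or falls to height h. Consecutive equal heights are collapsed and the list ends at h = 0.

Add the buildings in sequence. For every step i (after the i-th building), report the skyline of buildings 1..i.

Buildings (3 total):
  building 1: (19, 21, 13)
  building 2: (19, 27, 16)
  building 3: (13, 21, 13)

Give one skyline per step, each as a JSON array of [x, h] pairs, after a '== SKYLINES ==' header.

== SKYLINES ==
[[19,13],[21,0]]
[[19,16],[27,0]]
[[13,13],[19,16],[27,0]]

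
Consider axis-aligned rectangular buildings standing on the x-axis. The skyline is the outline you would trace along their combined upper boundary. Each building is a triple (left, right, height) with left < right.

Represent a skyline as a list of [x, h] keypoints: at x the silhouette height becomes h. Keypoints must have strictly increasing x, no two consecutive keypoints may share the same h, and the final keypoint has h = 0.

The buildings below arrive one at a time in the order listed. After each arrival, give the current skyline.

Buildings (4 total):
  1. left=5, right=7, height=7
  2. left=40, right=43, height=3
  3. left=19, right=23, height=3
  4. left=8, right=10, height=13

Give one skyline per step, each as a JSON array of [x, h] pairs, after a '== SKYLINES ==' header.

== SKYLINES ==
[[5,7],[7,0]]
[[5,7],[7,0],[40,3],[43,0]]
[[5,7],[7,0],[19,3],[23,0],[40,3],[43,0]]
[[5,7],[7,0],[8,13],[10,0],[19,3],[23,0],[40,3],[43,0]]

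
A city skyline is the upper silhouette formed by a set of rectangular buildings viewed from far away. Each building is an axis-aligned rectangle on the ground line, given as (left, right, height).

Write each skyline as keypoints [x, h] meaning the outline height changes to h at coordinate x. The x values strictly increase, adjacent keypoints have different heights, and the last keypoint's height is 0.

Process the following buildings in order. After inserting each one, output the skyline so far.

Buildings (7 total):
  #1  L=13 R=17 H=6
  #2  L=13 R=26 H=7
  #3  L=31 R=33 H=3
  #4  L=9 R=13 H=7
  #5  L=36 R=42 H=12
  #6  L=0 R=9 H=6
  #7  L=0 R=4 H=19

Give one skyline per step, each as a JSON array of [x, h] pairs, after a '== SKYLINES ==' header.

== SKYLINES ==
[[13,6],[17,0]]
[[13,7],[26,0]]
[[13,7],[26,0],[31,3],[33,0]]
[[9,7],[26,0],[31,3],[33,0]]
[[9,7],[26,0],[31,3],[33,0],[36,12],[42,0]]
[[0,6],[9,7],[26,0],[31,3],[33,0],[36,12],[42,0]]
[[0,19],[4,6],[9,7],[26,0],[31,3],[33,0],[36,12],[42,0]]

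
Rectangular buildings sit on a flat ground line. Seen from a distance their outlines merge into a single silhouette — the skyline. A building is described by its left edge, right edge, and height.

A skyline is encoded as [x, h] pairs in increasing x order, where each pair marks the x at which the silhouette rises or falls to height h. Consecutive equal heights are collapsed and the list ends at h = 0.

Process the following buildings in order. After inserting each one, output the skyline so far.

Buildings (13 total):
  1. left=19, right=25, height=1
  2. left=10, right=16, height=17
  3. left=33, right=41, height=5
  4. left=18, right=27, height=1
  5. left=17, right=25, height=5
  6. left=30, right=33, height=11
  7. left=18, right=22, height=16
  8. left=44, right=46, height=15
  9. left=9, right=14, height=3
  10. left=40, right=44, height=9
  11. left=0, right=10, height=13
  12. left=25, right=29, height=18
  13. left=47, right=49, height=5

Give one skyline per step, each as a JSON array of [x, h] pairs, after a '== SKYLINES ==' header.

== SKYLINES ==
[[19,1],[25,0]]
[[10,17],[16,0],[19,1],[25,0]]
[[10,17],[16,0],[19,1],[25,0],[33,5],[41,0]]
[[10,17],[16,0],[18,1],[27,0],[33,5],[41,0]]
[[10,17],[16,0],[17,5],[25,1],[27,0],[33,5],[41,0]]
[[10,17],[16,0],[17,5],[25,1],[27,0],[30,11],[33,5],[41,0]]
[[10,17],[16,0],[17,5],[18,16],[22,5],[25,1],[27,0],[30,11],[33,5],[41,0]]
[[10,17],[16,0],[17,5],[18,16],[22,5],[25,1],[27,0],[30,11],[33,5],[41,0],[44,15],[46,0]]
[[9,3],[10,17],[16,0],[17,5],[18,16],[22,5],[25,1],[27,0],[30,11],[33,5],[41,0],[44,15],[46,0]]
[[9,3],[10,17],[16,0],[17,5],[18,16],[22,5],[25,1],[27,0],[30,11],[33,5],[40,9],[44,15],[46,0]]
[[0,13],[10,17],[16,0],[17,5],[18,16],[22,5],[25,1],[27,0],[30,11],[33,5],[40,9],[44,15],[46,0]]
[[0,13],[10,17],[16,0],[17,5],[18,16],[22,5],[25,18],[29,0],[30,11],[33,5],[40,9],[44,15],[46,0]]
[[0,13],[10,17],[16,0],[17,5],[18,16],[22,5],[25,18],[29,0],[30,11],[33,5],[40,9],[44,15],[46,0],[47,5],[49,0]]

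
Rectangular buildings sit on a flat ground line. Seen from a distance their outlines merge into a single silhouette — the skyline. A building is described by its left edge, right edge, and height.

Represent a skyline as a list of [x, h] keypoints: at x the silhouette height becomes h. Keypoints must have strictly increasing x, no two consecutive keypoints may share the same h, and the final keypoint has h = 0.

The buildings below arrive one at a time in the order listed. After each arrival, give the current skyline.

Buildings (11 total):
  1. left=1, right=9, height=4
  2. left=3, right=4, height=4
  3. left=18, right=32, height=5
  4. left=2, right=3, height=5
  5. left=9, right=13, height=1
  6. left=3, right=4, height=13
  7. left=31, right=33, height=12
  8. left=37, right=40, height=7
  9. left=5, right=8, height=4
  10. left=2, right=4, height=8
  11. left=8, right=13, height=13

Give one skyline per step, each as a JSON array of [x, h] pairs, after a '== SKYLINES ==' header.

== SKYLINES ==
[[1,4],[9,0]]
[[1,4],[9,0]]
[[1,4],[9,0],[18,5],[32,0]]
[[1,4],[2,5],[3,4],[9,0],[18,5],[32,0]]
[[1,4],[2,5],[3,4],[9,1],[13,0],[18,5],[32,0]]
[[1,4],[2,5],[3,13],[4,4],[9,1],[13,0],[18,5],[32,0]]
[[1,4],[2,5],[3,13],[4,4],[9,1],[13,0],[18,5],[31,12],[33,0]]
[[1,4],[2,5],[3,13],[4,4],[9,1],[13,0],[18,5],[31,12],[33,0],[37,7],[40,0]]
[[1,4],[2,5],[3,13],[4,4],[9,1],[13,0],[18,5],[31,12],[33,0],[37,7],[40,0]]
[[1,4],[2,8],[3,13],[4,4],[9,1],[13,0],[18,5],[31,12],[33,0],[37,7],[40,0]]
[[1,4],[2,8],[3,13],[4,4],[8,13],[13,0],[18,5],[31,12],[33,0],[37,7],[40,0]]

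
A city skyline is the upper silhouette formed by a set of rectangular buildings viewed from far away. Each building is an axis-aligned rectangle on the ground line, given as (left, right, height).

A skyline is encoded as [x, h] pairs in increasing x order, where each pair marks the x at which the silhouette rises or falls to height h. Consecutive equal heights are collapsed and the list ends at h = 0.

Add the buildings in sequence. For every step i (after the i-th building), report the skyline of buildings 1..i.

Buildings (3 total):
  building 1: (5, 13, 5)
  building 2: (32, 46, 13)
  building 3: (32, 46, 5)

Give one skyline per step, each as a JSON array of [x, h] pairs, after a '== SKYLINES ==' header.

== SKYLINES ==
[[5,5],[13,0]]
[[5,5],[13,0],[32,13],[46,0]]
[[5,5],[13,0],[32,13],[46,0]]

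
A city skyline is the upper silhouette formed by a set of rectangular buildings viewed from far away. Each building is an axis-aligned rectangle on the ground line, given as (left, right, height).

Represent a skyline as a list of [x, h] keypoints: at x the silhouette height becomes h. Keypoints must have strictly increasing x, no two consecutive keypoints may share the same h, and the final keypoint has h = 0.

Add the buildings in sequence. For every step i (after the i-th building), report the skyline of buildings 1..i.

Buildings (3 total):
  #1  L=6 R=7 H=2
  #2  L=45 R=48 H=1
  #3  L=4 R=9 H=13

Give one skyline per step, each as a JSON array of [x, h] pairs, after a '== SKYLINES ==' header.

== SKYLINES ==
[[6,2],[7,0]]
[[6,2],[7,0],[45,1],[48,0]]
[[4,13],[9,0],[45,1],[48,0]]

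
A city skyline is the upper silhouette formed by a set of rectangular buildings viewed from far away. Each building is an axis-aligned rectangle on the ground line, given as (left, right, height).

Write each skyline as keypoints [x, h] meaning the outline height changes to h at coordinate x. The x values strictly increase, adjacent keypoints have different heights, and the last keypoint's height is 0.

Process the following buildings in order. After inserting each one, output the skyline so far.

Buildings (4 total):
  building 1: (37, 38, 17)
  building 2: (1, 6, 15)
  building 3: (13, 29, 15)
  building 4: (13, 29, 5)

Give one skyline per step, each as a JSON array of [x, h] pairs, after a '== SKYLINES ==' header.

== SKYLINES ==
[[37,17],[38,0]]
[[1,15],[6,0],[37,17],[38,0]]
[[1,15],[6,0],[13,15],[29,0],[37,17],[38,0]]
[[1,15],[6,0],[13,15],[29,0],[37,17],[38,0]]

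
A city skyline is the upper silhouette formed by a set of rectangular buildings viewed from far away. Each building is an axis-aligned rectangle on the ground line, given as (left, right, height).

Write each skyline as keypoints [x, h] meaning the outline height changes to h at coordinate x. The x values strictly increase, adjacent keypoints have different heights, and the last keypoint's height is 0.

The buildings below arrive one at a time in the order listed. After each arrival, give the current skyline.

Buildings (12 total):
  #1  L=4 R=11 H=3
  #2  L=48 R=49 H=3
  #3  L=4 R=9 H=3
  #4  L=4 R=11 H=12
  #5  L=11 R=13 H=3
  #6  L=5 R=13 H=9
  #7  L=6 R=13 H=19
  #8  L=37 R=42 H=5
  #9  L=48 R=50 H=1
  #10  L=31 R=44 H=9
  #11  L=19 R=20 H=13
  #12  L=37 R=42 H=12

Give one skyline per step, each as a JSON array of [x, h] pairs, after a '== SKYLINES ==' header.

== SKYLINES ==
[[4,3],[11,0]]
[[4,3],[11,0],[48,3],[49,0]]
[[4,3],[11,0],[48,3],[49,0]]
[[4,12],[11,0],[48,3],[49,0]]
[[4,12],[11,3],[13,0],[48,3],[49,0]]
[[4,12],[11,9],[13,0],[48,3],[49,0]]
[[4,12],[6,19],[13,0],[48,3],[49,0]]
[[4,12],[6,19],[13,0],[37,5],[42,0],[48,3],[49,0]]
[[4,12],[6,19],[13,0],[37,5],[42,0],[48,3],[49,1],[50,0]]
[[4,12],[6,19],[13,0],[31,9],[44,0],[48,3],[49,1],[50,0]]
[[4,12],[6,19],[13,0],[19,13],[20,0],[31,9],[44,0],[48,3],[49,1],[50,0]]
[[4,12],[6,19],[13,0],[19,13],[20,0],[31,9],[37,12],[42,9],[44,0],[48,3],[49,1],[50,0]]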